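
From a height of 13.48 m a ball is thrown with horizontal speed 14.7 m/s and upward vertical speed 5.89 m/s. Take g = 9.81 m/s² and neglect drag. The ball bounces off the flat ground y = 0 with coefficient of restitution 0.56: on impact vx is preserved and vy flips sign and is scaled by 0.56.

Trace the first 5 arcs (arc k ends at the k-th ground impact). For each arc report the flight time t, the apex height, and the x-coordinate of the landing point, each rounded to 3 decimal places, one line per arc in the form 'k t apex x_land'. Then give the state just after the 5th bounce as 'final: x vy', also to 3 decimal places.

Arc 1: start y=13.480, vy=5.890 → t=2.364, apex=15.248, x_land=34.744, impact vy=-17.297
  bounce: vy ← 0.56·17.297 = 9.686
Arc 2: start y=0.000, vy=9.686 → t=1.975, apex=4.782, x_land=63.773, impact vy=-9.686
  bounce: vy ← 0.56·9.686 = 5.424
Arc 3: start y=0.000, vy=5.424 → t=1.106, apex=1.500, x_land=80.029, impact vy=-5.424
  bounce: vy ← 0.56·5.424 = 3.038
Arc 4: start y=0.000, vy=3.038 → t=0.619, apex=0.470, x_land=89.132, impact vy=-3.038
  bounce: vy ← 0.56·3.038 = 1.701
Arc 5: start y=0.000, vy=1.701 → t=0.347, apex=0.147, x_land=94.230, impact vy=-1.701
  bounce: vy ← 0.56·1.701 = 0.953

1 2.364 15.248 34.744
2 1.975 4.782 63.773
3 1.106 1.500 80.029
4 0.619 0.470 89.132
5 0.347 0.147 94.230
final: 94.230 0.953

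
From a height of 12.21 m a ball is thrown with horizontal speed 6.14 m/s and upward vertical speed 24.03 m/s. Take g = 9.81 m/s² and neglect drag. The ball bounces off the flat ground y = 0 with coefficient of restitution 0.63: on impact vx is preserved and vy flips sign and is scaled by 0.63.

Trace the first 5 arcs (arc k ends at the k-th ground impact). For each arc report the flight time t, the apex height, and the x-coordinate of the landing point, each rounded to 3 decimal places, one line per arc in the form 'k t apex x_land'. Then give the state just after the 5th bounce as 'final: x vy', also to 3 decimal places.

Arc 1: start y=12.210, vy=24.030 → t=5.363, apex=41.641, x_land=32.930, impact vy=-28.583
  bounce: vy ← 0.63·28.583 = 18.007
Arc 2: start y=0.000, vy=18.007 → t=3.671, apex=16.527, x_land=55.472, impact vy=-18.007
  bounce: vy ← 0.63·18.007 = 11.345
Arc 3: start y=0.000, vy=11.345 → t=2.313, apex=6.560, x_land=69.673, impact vy=-11.345
  bounce: vy ← 0.63·11.345 = 7.147
Arc 4: start y=0.000, vy=7.147 → t=1.457, apex=2.604, x_land=78.619, impact vy=-7.147
  bounce: vy ← 0.63·7.147 = 4.503
Arc 5: start y=0.000, vy=4.503 → t=0.918, apex=1.033, x_land=84.256, impact vy=-4.503
  bounce: vy ← 0.63·4.503 = 2.837

1 5.363 41.641 32.930
2 3.671 16.527 55.472
3 2.313 6.560 69.673
4 1.457 2.604 78.619
5 0.918 1.033 84.256
final: 84.256 2.837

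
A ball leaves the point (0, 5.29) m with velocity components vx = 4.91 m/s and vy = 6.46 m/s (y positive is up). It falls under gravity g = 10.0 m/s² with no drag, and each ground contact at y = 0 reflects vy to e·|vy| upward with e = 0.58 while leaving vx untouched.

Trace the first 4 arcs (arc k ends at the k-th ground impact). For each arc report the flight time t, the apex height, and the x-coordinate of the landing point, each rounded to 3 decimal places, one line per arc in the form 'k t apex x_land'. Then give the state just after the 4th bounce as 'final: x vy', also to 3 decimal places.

Arc 1: start y=5.290, vy=6.460 → t=1.861, apex=7.377, x_land=9.136, impact vy=-12.146
  bounce: vy ← 0.58·12.146 = 7.045
Arc 2: start y=0.000, vy=7.045 → t=1.409, apex=2.481, x_land=16.054, impact vy=-7.045
  bounce: vy ← 0.58·7.045 = 4.086
Arc 3: start y=0.000, vy=4.086 → t=0.817, apex=0.835, x_land=20.066, impact vy=-4.086
  bounce: vy ← 0.58·4.086 = 2.370
Arc 4: start y=0.000, vy=2.370 → t=0.474, apex=0.281, x_land=22.393, impact vy=-2.370
  bounce: vy ← 0.58·2.370 = 1.375

1 1.861 7.377 9.136
2 1.409 2.481 16.054
3 0.817 0.835 20.066
4 0.474 0.281 22.393
final: 22.393 1.375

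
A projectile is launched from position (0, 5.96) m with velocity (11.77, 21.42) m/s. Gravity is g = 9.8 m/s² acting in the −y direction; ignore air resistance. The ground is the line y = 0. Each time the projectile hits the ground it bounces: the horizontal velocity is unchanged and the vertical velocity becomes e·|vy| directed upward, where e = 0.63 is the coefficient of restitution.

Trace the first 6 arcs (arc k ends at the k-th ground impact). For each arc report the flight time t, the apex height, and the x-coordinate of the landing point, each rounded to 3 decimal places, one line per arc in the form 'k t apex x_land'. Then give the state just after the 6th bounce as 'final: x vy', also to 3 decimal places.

Arc 1: start y=5.960, vy=21.420 → t=4.634, apex=29.369, x_land=54.541, impact vy=-23.992
  bounce: vy ← 0.63·23.992 = 15.115
Arc 2: start y=0.000, vy=15.115 → t=3.085, apex=11.657, x_land=90.848, impact vy=-15.115
  bounce: vy ← 0.63·15.115 = 9.523
Arc 3: start y=0.000, vy=9.523 → t=1.943, apex=4.626, x_land=113.722, impact vy=-9.523
  bounce: vy ← 0.63·9.523 = 5.999
Arc 4: start y=0.000, vy=5.999 → t=1.224, apex=1.836, x_land=128.132, impact vy=-5.999
  bounce: vy ← 0.63·5.999 = 3.780
Arc 5: start y=0.000, vy=3.780 → t=0.771, apex=0.729, x_land=137.211, impact vy=-3.780
  bounce: vy ← 0.63·3.780 = 2.381
Arc 6: start y=0.000, vy=2.381 → t=0.486, apex=0.289, x_land=142.930, impact vy=-2.381
  bounce: vy ← 0.63·2.381 = 1.500

1 4.634 29.369 54.541
2 3.085 11.657 90.848
3 1.943 4.626 113.722
4 1.224 1.836 128.132
5 0.771 0.729 137.211
6 0.486 0.289 142.930
final: 142.930 1.500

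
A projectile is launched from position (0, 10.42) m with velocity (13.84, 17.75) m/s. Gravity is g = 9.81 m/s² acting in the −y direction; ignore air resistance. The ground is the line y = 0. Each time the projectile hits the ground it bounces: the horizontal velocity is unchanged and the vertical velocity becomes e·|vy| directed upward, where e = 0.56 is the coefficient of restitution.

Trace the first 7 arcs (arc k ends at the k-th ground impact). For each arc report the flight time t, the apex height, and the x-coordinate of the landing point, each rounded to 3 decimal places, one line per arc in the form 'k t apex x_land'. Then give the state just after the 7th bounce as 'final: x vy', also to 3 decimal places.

Arc 1: start y=10.420, vy=17.750 → t=4.133, apex=26.478, x_land=57.198, impact vy=-22.793
  bounce: vy ← 0.56·22.793 = 12.764
Arc 2: start y=0.000, vy=12.764 → t=2.602, apex=8.304, x_land=93.212, impact vy=-12.764
  bounce: vy ← 0.56·12.764 = 7.148
Arc 3: start y=0.000, vy=7.148 → t=1.457, apex=2.604, x_land=113.381, impact vy=-7.148
  bounce: vy ← 0.56·7.148 = 4.003
Arc 4: start y=0.000, vy=4.003 → t=0.816, apex=0.817, x_land=124.675, impact vy=-4.003
  bounce: vy ← 0.56·4.003 = 2.242
Arc 5: start y=0.000, vy=2.242 → t=0.457, apex=0.256, x_land=131.000, impact vy=-2.242
  bounce: vy ← 0.56·2.242 = 1.255
Arc 6: start y=0.000, vy=1.255 → t=0.256, apex=0.080, x_land=134.541, impact vy=-1.255
  bounce: vy ← 0.56·1.255 = 0.703
Arc 7: start y=0.000, vy=0.703 → t=0.143, apex=0.025, x_land=136.525, impact vy=-0.703
  bounce: vy ← 0.56·0.703 = 0.394

1 4.133 26.478 57.198
2 2.602 8.304 93.212
3 1.457 2.604 113.381
4 0.816 0.817 124.675
5 0.457 0.256 131.000
6 0.256 0.080 134.541
7 0.143 0.025 136.525
final: 136.525 0.394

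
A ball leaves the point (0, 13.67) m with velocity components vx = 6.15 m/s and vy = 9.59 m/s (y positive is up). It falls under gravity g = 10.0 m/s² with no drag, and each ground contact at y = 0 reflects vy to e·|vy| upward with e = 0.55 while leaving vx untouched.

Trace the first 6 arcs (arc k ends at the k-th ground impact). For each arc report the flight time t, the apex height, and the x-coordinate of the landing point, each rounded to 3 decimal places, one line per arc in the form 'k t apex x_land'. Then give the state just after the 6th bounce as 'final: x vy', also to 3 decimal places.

1 2.870 18.268 17.653
2 2.103 5.526 30.584
3 1.156 1.672 37.696
4 0.636 0.506 41.608
5 0.350 0.153 43.759
6 0.192 0.046 44.943
final: 44.943 0.529

Arc 1: start y=13.670, vy=9.590 → t=2.870, apex=18.268, x_land=17.653, impact vy=-19.115
  bounce: vy ← 0.55·19.115 = 10.513
Arc 2: start y=0.000, vy=10.513 → t=2.103, apex=5.526, x_land=30.584, impact vy=-10.513
  bounce: vy ← 0.55·10.513 = 5.782
Arc 3: start y=0.000, vy=5.782 → t=1.156, apex=1.672, x_land=37.696, impact vy=-5.782
  bounce: vy ← 0.55·5.782 = 3.180
Arc 4: start y=0.000, vy=3.180 → t=0.636, apex=0.506, x_land=41.608, impact vy=-3.180
  bounce: vy ← 0.55·3.180 = 1.749
Arc 5: start y=0.000, vy=1.749 → t=0.350, apex=0.153, x_land=43.759, impact vy=-1.749
  bounce: vy ← 0.55·1.749 = 0.962
Arc 6: start y=0.000, vy=0.962 → t=0.192, apex=0.046, x_land=44.943, impact vy=-0.962
  bounce: vy ← 0.55·0.962 = 0.529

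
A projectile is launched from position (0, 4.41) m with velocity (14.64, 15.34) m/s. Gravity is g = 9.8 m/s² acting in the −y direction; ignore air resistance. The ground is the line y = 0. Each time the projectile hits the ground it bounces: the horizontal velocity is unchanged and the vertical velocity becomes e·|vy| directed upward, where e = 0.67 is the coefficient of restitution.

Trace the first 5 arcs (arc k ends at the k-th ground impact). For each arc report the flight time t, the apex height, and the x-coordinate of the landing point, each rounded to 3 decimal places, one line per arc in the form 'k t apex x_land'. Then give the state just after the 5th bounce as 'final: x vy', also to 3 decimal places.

Arc 1: start y=4.410, vy=15.340 → t=3.396, apex=16.416, x_land=49.712, impact vy=-17.937
  bounce: vy ← 0.67·17.937 = 12.018
Arc 2: start y=0.000, vy=12.018 → t=2.453, apex=7.369, x_land=85.619, impact vy=-12.018
  bounce: vy ← 0.67·12.018 = 8.052
Arc 3: start y=0.000, vy=8.052 → t=1.643, apex=3.308, x_land=109.677, impact vy=-8.052
  bounce: vy ← 0.67·8.052 = 5.395
Arc 4: start y=0.000, vy=5.395 → t=1.101, apex=1.485, x_land=125.796, impact vy=-5.395
  bounce: vy ← 0.67·5.395 = 3.615
Arc 5: start y=0.000, vy=3.615 → t=0.738, apex=0.667, x_land=136.595, impact vy=-3.615
  bounce: vy ← 0.67·3.615 = 2.422

1 3.396 16.416 49.712
2 2.453 7.369 85.619
3 1.643 3.308 109.677
4 1.101 1.485 125.796
5 0.738 0.667 136.595
final: 136.595 2.422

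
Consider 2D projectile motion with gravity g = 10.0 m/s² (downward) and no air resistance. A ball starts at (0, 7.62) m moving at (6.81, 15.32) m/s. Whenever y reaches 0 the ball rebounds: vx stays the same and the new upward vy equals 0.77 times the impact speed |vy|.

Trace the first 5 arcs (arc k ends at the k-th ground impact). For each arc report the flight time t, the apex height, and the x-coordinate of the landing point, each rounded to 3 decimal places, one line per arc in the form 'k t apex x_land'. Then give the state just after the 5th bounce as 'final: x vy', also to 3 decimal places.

Arc 1: start y=7.620, vy=15.320 → t=3.499, apex=19.355, x_land=23.832, impact vy=-19.675
  bounce: vy ← 0.77·19.675 = 15.150
Arc 2: start y=0.000, vy=15.150 → t=3.030, apex=11.476, x_land=44.465, impact vy=-15.150
  bounce: vy ← 0.77·15.150 = 11.665
Arc 3: start y=0.000, vy=11.665 → t=2.333, apex=6.804, x_land=60.353, impact vy=-11.665
  bounce: vy ← 0.77·11.665 = 8.982
Arc 4: start y=0.000, vy=8.982 → t=1.796, apex=4.034, x_land=72.587, impact vy=-8.982
  bounce: vy ← 0.77·8.982 = 6.916
Arc 5: start y=0.000, vy=6.916 → t=1.383, apex=2.392, x_land=82.007, impact vy=-6.916
  bounce: vy ← 0.77·6.916 = 5.326

1 3.499 19.355 23.832
2 3.030 11.476 44.465
3 2.333 6.804 60.353
4 1.796 4.034 72.587
5 1.383 2.392 82.007
final: 82.007 5.326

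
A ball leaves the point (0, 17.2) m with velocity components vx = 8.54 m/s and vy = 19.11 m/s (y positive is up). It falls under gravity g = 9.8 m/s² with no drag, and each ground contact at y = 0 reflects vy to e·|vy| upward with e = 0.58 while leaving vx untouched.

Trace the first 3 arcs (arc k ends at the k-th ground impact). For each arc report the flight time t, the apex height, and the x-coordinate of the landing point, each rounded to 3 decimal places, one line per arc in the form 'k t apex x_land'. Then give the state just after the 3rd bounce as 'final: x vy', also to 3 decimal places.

1 4.654 35.832 39.747
2 3.137 12.054 66.536
3 1.819 4.055 82.073
final: 82.073 5.171

Arc 1: start y=17.200, vy=19.110 → t=4.654, apex=35.832, x_land=39.747, impact vy=-26.501
  bounce: vy ← 0.58·26.501 = 15.371
Arc 2: start y=0.000, vy=15.371 → t=3.137, apex=12.054, x_land=66.536, impact vy=-15.371
  bounce: vy ← 0.58·15.371 = 8.915
Arc 3: start y=0.000, vy=8.915 → t=1.819, apex=4.055, x_land=82.073, impact vy=-8.915
  bounce: vy ← 0.58·8.915 = 5.171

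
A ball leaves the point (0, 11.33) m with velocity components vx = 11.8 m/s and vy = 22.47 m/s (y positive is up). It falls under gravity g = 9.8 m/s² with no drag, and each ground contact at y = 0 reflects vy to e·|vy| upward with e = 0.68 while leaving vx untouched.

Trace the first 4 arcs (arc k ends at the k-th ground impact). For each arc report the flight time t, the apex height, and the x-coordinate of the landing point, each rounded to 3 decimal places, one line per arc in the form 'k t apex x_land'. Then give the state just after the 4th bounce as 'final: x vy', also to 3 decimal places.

1 5.044 37.090 59.521
2 3.742 17.151 103.673
3 2.544 7.930 133.696
4 1.730 3.667 154.112
final: 154.112 5.765

Arc 1: start y=11.330, vy=22.470 → t=5.044, apex=37.090, x_land=59.521, impact vy=-26.962
  bounce: vy ← 0.68·26.962 = 18.334
Arc 2: start y=0.000, vy=18.334 → t=3.742, apex=17.151, x_land=103.673, impact vy=-18.334
  bounce: vy ← 0.68·18.334 = 12.467
Arc 3: start y=0.000, vy=12.467 → t=2.544, apex=7.930, x_land=133.696, impact vy=-12.467
  bounce: vy ← 0.68·12.467 = 8.478
Arc 4: start y=0.000, vy=8.478 → t=1.730, apex=3.667, x_land=154.112, impact vy=-8.478
  bounce: vy ← 0.68·8.478 = 5.765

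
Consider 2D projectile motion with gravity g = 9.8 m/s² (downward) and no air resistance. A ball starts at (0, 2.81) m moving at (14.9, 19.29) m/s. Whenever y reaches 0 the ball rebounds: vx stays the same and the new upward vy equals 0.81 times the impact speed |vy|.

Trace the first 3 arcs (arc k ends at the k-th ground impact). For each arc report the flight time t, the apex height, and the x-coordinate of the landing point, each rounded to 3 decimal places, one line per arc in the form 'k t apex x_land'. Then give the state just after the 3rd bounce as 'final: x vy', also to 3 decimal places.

1 4.077 21.795 60.753
2 3.417 14.300 111.660
3 2.767 9.382 152.895
final: 152.895 10.984

Arc 1: start y=2.810, vy=19.290 → t=4.077, apex=21.795, x_land=60.753, impact vy=-20.668
  bounce: vy ← 0.81·20.668 = 16.741
Arc 2: start y=0.000, vy=16.741 → t=3.417, apex=14.300, x_land=111.660, impact vy=-16.741
  bounce: vy ← 0.81·16.741 = 13.560
Arc 3: start y=0.000, vy=13.560 → t=2.767, apex=9.382, x_land=152.895, impact vy=-13.560
  bounce: vy ← 0.81·13.560 = 10.984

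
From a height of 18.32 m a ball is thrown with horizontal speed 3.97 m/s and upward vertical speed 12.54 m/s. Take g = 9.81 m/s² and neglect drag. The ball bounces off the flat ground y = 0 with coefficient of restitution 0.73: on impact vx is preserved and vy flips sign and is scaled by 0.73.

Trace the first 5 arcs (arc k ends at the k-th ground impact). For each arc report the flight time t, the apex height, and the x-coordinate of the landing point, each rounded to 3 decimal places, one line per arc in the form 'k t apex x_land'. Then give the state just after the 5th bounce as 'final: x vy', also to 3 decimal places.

Arc 1: start y=18.320, vy=12.540 → t=3.595, apex=26.335, x_land=14.274, impact vy=-22.731
  bounce: vy ← 0.73·22.731 = 16.593
Arc 2: start y=0.000, vy=16.593 → t=3.383, apex=14.034, x_land=27.704, impact vy=-16.593
  bounce: vy ← 0.73·16.593 = 12.113
Arc 3: start y=0.000, vy=12.113 → t=2.470, apex=7.479, x_land=37.508, impact vy=-12.113
  bounce: vy ← 0.73·12.113 = 8.843
Arc 4: start y=0.000, vy=8.843 → t=1.803, apex=3.985, x_land=44.665, impact vy=-8.843
  bounce: vy ← 0.73·8.843 = 6.455
Arc 5: start y=0.000, vy=6.455 → t=1.316, apex=2.124, x_land=49.890, impact vy=-6.455
  bounce: vy ← 0.73·6.455 = 4.712

1 3.595 26.335 14.274
2 3.383 14.034 27.704
3 2.470 7.479 37.508
4 1.803 3.985 44.665
5 1.316 2.124 49.890
final: 49.890 4.712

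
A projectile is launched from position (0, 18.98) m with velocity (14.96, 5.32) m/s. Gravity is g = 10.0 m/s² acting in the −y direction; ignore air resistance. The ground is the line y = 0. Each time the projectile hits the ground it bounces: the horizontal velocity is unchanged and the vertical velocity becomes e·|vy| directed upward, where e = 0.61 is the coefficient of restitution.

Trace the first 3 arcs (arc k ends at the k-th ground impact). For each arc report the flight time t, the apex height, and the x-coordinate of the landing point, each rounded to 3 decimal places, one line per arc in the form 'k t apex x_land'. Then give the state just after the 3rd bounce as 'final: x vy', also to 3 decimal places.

Arc 1: start y=18.980, vy=5.320 → t=2.552, apex=20.395, x_land=38.173, impact vy=-20.197
  bounce: vy ← 0.61·20.197 = 12.320
Arc 2: start y=0.000, vy=12.320 → t=2.464, apex=7.589, x_land=75.034, impact vy=-12.320
  bounce: vy ← 0.61·12.320 = 7.515
Arc 3: start y=0.000, vy=7.515 → t=1.503, apex=2.824, x_land=97.519, impact vy=-7.515
  bounce: vy ← 0.61·7.515 = 4.584

1 2.552 20.395 38.173
2 2.464 7.589 75.034
3 1.503 2.824 97.519
final: 97.519 4.584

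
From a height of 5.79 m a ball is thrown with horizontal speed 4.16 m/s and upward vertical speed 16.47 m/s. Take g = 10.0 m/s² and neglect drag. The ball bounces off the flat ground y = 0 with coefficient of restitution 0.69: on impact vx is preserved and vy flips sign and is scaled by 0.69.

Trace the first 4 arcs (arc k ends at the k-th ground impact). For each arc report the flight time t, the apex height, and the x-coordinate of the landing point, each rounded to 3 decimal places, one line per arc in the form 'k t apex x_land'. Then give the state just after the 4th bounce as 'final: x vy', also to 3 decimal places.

1 3.614 19.353 15.036
2 2.715 9.214 26.330
3 1.873 4.387 34.123
4 1.293 2.089 39.501
final: 39.501 4.459

Arc 1: start y=5.790, vy=16.470 → t=3.614, apex=19.353, x_land=15.036, impact vy=-19.674
  bounce: vy ← 0.69·19.674 = 13.575
Arc 2: start y=0.000, vy=13.575 → t=2.715, apex=9.214, x_land=26.330, impact vy=-13.575
  bounce: vy ← 0.69·13.575 = 9.367
Arc 3: start y=0.000, vy=9.367 → t=1.873, apex=4.387, x_land=34.123, impact vy=-9.367
  bounce: vy ← 0.69·9.367 = 6.463
Arc 4: start y=0.000, vy=6.463 → t=1.293, apex=2.089, x_land=39.501, impact vy=-6.463
  bounce: vy ← 0.69·6.463 = 4.459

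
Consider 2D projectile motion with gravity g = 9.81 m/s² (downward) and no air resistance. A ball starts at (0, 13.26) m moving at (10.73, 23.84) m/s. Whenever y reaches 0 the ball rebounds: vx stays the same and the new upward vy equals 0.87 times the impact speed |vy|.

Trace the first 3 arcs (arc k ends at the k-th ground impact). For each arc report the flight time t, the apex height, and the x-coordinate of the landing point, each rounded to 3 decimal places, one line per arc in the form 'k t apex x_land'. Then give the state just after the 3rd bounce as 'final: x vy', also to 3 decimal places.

1 5.364 42.228 57.559
2 5.105 31.962 112.340
3 4.442 24.192 159.999
final: 159.999 18.954

Arc 1: start y=13.260, vy=23.840 → t=5.364, apex=42.228, x_land=57.559, impact vy=-28.784
  bounce: vy ← 0.87·28.784 = 25.042
Arc 2: start y=0.000, vy=25.042 → t=5.105, apex=31.962, x_land=112.340, impact vy=-25.042
  bounce: vy ← 0.87·25.042 = 21.786
Arc 3: start y=0.000, vy=21.786 → t=4.442, apex=24.192, x_land=159.999, impact vy=-21.786
  bounce: vy ← 0.87·21.786 = 18.954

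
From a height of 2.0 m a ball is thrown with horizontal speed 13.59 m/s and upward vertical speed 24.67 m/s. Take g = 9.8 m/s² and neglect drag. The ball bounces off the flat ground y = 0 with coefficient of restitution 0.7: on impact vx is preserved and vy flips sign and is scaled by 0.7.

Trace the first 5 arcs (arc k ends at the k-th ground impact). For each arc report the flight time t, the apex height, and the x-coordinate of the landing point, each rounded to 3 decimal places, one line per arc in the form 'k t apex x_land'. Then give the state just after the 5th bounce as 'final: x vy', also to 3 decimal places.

Arc 1: start y=2.000, vy=24.670 → t=5.114, apex=33.051, x_land=69.506, impact vy=-25.452
  bounce: vy ← 0.7·25.452 = 17.816
Arc 2: start y=0.000, vy=17.816 → t=3.636, apex=16.195, x_land=118.919, impact vy=-17.816
  bounce: vy ← 0.7·17.816 = 12.472
Arc 3: start y=0.000, vy=12.472 → t=2.545, apex=7.936, x_land=153.509, impact vy=-12.472
  bounce: vy ← 0.7·12.472 = 8.730
Arc 4: start y=0.000, vy=8.730 → t=1.782, apex=3.888, x_land=177.721, impact vy=-8.730
  bounce: vy ← 0.7·8.730 = 6.111
Arc 5: start y=0.000, vy=6.111 → t=1.247, apex=1.905, x_land=194.670, impact vy=-6.111
  bounce: vy ← 0.7·6.111 = 4.278

1 5.114 33.051 69.506
2 3.636 16.195 118.919
3 2.545 7.936 153.509
4 1.782 3.888 177.721
5 1.247 1.905 194.670
final: 194.670 4.278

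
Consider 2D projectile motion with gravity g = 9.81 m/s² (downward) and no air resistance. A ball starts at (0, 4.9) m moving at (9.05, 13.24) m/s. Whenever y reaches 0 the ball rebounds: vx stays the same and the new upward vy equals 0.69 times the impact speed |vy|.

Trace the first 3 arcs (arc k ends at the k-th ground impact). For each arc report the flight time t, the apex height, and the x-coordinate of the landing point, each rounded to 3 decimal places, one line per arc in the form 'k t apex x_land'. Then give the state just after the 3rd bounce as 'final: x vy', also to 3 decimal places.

1 3.029 13.835 27.413
2 2.318 6.587 48.388
3 1.599 3.136 62.860
final: 62.860 5.412

Arc 1: start y=4.900, vy=13.240 → t=3.029, apex=13.835, x_land=27.413, impact vy=-16.475
  bounce: vy ← 0.69·16.475 = 11.368
Arc 2: start y=0.000, vy=11.368 → t=2.318, apex=6.587, x_land=48.388, impact vy=-11.368
  bounce: vy ← 0.69·11.368 = 7.844
Arc 3: start y=0.000, vy=7.844 → t=1.599, apex=3.136, x_land=62.860, impact vy=-7.844
  bounce: vy ← 0.69·7.844 = 5.412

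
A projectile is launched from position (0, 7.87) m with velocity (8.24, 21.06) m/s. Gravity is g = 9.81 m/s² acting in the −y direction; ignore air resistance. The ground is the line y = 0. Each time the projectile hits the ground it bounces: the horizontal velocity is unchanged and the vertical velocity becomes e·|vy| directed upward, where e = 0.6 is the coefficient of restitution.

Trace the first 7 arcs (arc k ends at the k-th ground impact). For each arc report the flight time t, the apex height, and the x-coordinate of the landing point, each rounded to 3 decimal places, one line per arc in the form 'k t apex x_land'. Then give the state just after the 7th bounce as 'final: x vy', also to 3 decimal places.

1 4.639 30.476 38.229
2 2.991 10.971 62.876
3 1.795 3.950 77.664
4 1.077 1.422 86.537
5 0.646 0.512 91.861
6 0.388 0.184 95.055
7 0.233 0.066 96.972
final: 96.972 0.685

Arc 1: start y=7.870, vy=21.060 → t=4.639, apex=30.476, x_land=38.229, impact vy=-24.453
  bounce: vy ← 0.6·24.453 = 14.672
Arc 2: start y=0.000, vy=14.672 → t=2.991, apex=10.971, x_land=62.876, impact vy=-14.672
  bounce: vy ← 0.6·14.672 = 8.803
Arc 3: start y=0.000, vy=8.803 → t=1.795, apex=3.950, x_land=77.664, impact vy=-8.803
  bounce: vy ← 0.6·8.803 = 5.282
Arc 4: start y=0.000, vy=5.282 → t=1.077, apex=1.422, x_land=86.537, impact vy=-5.282
  bounce: vy ← 0.6·5.282 = 3.169
Arc 5: start y=0.000, vy=3.169 → t=0.646, apex=0.512, x_land=91.861, impact vy=-3.169
  bounce: vy ← 0.6·3.169 = 1.901
Arc 6: start y=0.000, vy=1.901 → t=0.388, apex=0.184, x_land=95.055, impact vy=-1.901
  bounce: vy ← 0.6·1.901 = 1.141
Arc 7: start y=0.000, vy=1.141 → t=0.233, apex=0.066, x_land=96.972, impact vy=-1.141
  bounce: vy ← 0.6·1.141 = 0.685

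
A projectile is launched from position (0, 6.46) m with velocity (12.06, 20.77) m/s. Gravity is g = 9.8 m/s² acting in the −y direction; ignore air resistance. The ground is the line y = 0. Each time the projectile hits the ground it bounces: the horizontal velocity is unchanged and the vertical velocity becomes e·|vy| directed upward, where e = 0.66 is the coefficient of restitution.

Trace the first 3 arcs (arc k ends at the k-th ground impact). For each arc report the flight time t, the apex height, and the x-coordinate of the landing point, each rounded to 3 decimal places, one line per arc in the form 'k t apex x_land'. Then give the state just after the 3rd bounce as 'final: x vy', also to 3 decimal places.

Arc 1: start y=6.460, vy=20.770 → t=4.530, apex=28.470, x_land=54.630, impact vy=-23.622
  bounce: vy ← 0.66·23.622 = 15.591
Arc 2: start y=0.000, vy=15.591 → t=3.182, apex=12.401, x_land=93.002, impact vy=-15.591
  bounce: vy ← 0.66·15.591 = 10.290
Arc 3: start y=0.000, vy=10.290 → t=2.100, apex=5.402, x_land=118.327, impact vy=-10.290
  bounce: vy ← 0.66·10.290 = 6.791

1 4.530 28.470 54.630
2 3.182 12.401 93.002
3 2.100 5.402 118.327
final: 118.327 6.791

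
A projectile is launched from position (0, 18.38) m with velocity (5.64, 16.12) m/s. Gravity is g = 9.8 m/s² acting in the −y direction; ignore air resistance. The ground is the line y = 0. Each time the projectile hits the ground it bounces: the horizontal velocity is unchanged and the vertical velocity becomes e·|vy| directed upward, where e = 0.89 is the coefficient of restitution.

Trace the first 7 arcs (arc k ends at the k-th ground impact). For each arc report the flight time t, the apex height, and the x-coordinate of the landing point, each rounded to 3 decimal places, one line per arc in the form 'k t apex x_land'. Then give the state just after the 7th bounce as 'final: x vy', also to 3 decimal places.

1 4.186 31.638 23.608
2 4.523 25.060 49.118
3 4.025 19.850 71.822
4 3.583 15.723 92.028
5 3.189 12.455 110.011
6 2.838 9.865 126.017
7 2.526 7.814 140.262
final: 140.262 11.014

Arc 1: start y=18.380, vy=16.120 → t=4.186, apex=31.638, x_land=23.608, impact vy=-24.902
  bounce: vy ← 0.89·24.902 = 22.163
Arc 2: start y=0.000, vy=22.163 → t=4.523, apex=25.060, x_land=49.118, impact vy=-22.163
  bounce: vy ← 0.89·22.163 = 19.725
Arc 3: start y=0.000, vy=19.725 → t=4.025, apex=19.850, x_land=71.822, impact vy=-19.725
  bounce: vy ← 0.89·19.725 = 17.555
Arc 4: start y=0.000, vy=17.555 → t=3.583, apex=15.723, x_land=92.028, impact vy=-17.555
  bounce: vy ← 0.89·17.555 = 15.624
Arc 5: start y=0.000, vy=15.624 → t=3.189, apex=12.455, x_land=110.011, impact vy=-15.624
  bounce: vy ← 0.89·15.624 = 13.905
Arc 6: start y=0.000, vy=13.905 → t=2.838, apex=9.865, x_land=126.017, impact vy=-13.905
  bounce: vy ← 0.89·13.905 = 12.376
Arc 7: start y=0.000, vy=12.376 → t=2.526, apex=7.814, x_land=140.262, impact vy=-12.376
  bounce: vy ← 0.89·12.376 = 11.014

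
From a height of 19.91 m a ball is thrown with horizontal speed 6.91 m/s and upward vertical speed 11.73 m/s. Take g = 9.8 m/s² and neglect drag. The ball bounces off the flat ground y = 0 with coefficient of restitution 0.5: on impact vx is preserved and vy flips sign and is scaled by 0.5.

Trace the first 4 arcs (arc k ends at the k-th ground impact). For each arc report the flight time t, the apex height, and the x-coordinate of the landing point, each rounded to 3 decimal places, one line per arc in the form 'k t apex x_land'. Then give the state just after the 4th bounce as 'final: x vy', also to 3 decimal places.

Arc 1: start y=19.910, vy=11.730 → t=3.541, apex=26.930, x_land=24.470, impact vy=-22.975
  bounce: vy ← 0.5·22.975 = 11.487
Arc 2: start y=0.000, vy=11.487 → t=2.344, apex=6.733, x_land=40.670, impact vy=-11.487
  bounce: vy ← 0.5·11.487 = 5.744
Arc 3: start y=0.000, vy=5.744 → t=1.172, apex=1.683, x_land=48.769, impact vy=-5.744
  bounce: vy ← 0.5·5.744 = 2.872
Arc 4: start y=0.000, vy=2.872 → t=0.586, apex=0.421, x_land=52.819, impact vy=-2.872
  bounce: vy ← 0.5·2.872 = 1.436

1 3.541 26.930 24.470
2 2.344 6.733 40.670
3 1.172 1.683 48.769
4 0.586 0.421 52.819
final: 52.819 1.436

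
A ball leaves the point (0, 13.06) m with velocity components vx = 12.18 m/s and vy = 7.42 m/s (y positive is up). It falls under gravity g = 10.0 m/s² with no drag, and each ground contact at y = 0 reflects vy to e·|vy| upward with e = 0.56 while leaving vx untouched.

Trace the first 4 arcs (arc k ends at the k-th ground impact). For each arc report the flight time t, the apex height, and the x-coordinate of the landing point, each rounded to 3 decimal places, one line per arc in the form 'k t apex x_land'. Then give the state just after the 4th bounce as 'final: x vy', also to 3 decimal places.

1 2.520 15.813 30.698
2 1.992 4.959 54.958
3 1.115 1.555 68.543
4 0.625 0.488 76.151
final: 76.151 1.749

Arc 1: start y=13.060, vy=7.420 → t=2.520, apex=15.813, x_land=30.698, impact vy=-17.784
  bounce: vy ← 0.56·17.784 = 9.959
Arc 2: start y=0.000, vy=9.959 → t=1.992, apex=4.959, x_land=54.958, impact vy=-9.959
  bounce: vy ← 0.56·9.959 = 5.577
Arc 3: start y=0.000, vy=5.577 → t=1.115, apex=1.555, x_land=68.543, impact vy=-5.577
  bounce: vy ← 0.56·5.577 = 3.123
Arc 4: start y=0.000, vy=3.123 → t=0.625, apex=0.488, x_land=76.151, impact vy=-3.123
  bounce: vy ← 0.56·3.123 = 1.749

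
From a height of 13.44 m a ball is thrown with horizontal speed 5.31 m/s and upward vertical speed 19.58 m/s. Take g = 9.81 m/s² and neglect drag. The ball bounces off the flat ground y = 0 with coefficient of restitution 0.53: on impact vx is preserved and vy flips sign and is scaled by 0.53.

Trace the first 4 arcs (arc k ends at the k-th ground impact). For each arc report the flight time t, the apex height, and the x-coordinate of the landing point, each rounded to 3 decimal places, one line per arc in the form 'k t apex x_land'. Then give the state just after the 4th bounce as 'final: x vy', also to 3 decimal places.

Arc 1: start y=13.440, vy=19.580 → t=4.589, apex=32.980, x_land=24.367, impact vy=-25.438
  bounce: vy ← 0.53·25.438 = 13.482
Arc 2: start y=0.000, vy=13.482 → t=2.749, apex=9.264, x_land=38.962, impact vy=-13.482
  bounce: vy ← 0.53·13.482 = 7.145
Arc 3: start y=0.000, vy=7.145 → t=1.457, apex=2.602, x_land=46.698, impact vy=-7.145
  bounce: vy ← 0.53·7.145 = 3.787
Arc 4: start y=0.000, vy=3.787 → t=0.772, apex=0.731, x_land=50.798, impact vy=-3.787
  bounce: vy ← 0.53·3.787 = 2.007

1 4.589 32.980 24.367
2 2.749 9.264 38.962
3 1.457 2.602 46.698
4 0.772 0.731 50.798
final: 50.798 2.007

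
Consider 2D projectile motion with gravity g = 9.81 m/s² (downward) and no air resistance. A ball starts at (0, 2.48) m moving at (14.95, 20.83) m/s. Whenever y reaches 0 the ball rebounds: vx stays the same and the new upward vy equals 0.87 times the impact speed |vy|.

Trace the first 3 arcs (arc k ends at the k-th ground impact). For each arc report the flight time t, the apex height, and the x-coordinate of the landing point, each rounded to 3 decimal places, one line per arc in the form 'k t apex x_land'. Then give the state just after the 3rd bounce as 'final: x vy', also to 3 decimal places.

1 4.363 24.595 65.221
2 3.896 18.616 123.470
3 3.390 14.090 174.147
final: 174.147 14.465

Arc 1: start y=2.480, vy=20.830 → t=4.363, apex=24.595, x_land=65.221, impact vy=-21.967
  bounce: vy ← 0.87·21.967 = 19.111
Arc 2: start y=0.000, vy=19.111 → t=3.896, apex=18.616, x_land=123.470, impact vy=-19.111
  bounce: vy ← 0.87·19.111 = 16.627
Arc 3: start y=0.000, vy=16.627 → t=3.390, apex=14.090, x_land=174.147, impact vy=-16.627
  bounce: vy ← 0.87·16.627 = 14.465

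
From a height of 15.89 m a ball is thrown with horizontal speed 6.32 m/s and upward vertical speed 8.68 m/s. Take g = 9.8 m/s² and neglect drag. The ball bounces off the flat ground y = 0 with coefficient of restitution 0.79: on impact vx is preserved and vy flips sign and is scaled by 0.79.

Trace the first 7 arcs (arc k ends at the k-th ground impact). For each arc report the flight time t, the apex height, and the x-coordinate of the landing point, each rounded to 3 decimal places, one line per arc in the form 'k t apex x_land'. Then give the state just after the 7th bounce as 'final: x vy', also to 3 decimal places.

1 2.893 19.734 18.281
2 3.171 12.316 38.320
3 2.505 7.686 54.151
4 1.979 4.797 66.658
5 1.563 2.994 76.538
6 1.235 1.868 84.343
7 0.976 1.166 90.510
final: 90.510 3.777

Arc 1: start y=15.890, vy=8.680 → t=2.893, apex=19.734, x_land=18.281, impact vy=-19.667
  bounce: vy ← 0.79·19.667 = 15.537
Arc 2: start y=0.000, vy=15.537 → t=3.171, apex=12.316, x_land=38.320, impact vy=-15.537
  bounce: vy ← 0.79·15.537 = 12.274
Arc 3: start y=0.000, vy=12.274 → t=2.505, apex=7.686, x_land=54.151, impact vy=-12.274
  bounce: vy ← 0.79·12.274 = 9.697
Arc 4: start y=0.000, vy=9.697 → t=1.979, apex=4.797, x_land=66.658, impact vy=-9.697
  bounce: vy ← 0.79·9.697 = 7.660
Arc 5: start y=0.000, vy=7.660 → t=1.563, apex=2.994, x_land=76.538, impact vy=-7.660
  bounce: vy ← 0.79·7.660 = 6.052
Arc 6: start y=0.000, vy=6.052 → t=1.235, apex=1.868, x_land=84.343, impact vy=-6.052
  bounce: vy ← 0.79·6.052 = 4.781
Arc 7: start y=0.000, vy=4.781 → t=0.976, apex=1.166, x_land=90.510, impact vy=-4.781
  bounce: vy ← 0.79·4.781 = 3.777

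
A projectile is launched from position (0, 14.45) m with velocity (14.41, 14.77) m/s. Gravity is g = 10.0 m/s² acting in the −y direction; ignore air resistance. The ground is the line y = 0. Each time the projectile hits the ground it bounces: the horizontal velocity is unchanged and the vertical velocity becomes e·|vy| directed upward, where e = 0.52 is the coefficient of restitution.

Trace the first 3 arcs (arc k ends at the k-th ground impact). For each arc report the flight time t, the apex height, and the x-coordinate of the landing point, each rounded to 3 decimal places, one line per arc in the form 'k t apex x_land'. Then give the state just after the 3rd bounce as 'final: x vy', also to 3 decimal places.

1 3.729 25.358 53.735
2 2.342 6.857 87.484
3 1.218 1.854 105.034
final: 105.034 3.166

Arc 1: start y=14.450, vy=14.770 → t=3.729, apex=25.358, x_land=53.735, impact vy=-22.520
  bounce: vy ← 0.52·22.520 = 11.710
Arc 2: start y=0.000, vy=11.710 → t=2.342, apex=6.857, x_land=87.484, impact vy=-11.710
  bounce: vy ← 0.52·11.710 = 6.089
Arc 3: start y=0.000, vy=6.089 → t=1.218, apex=1.854, x_land=105.034, impact vy=-6.089
  bounce: vy ← 0.52·6.089 = 3.166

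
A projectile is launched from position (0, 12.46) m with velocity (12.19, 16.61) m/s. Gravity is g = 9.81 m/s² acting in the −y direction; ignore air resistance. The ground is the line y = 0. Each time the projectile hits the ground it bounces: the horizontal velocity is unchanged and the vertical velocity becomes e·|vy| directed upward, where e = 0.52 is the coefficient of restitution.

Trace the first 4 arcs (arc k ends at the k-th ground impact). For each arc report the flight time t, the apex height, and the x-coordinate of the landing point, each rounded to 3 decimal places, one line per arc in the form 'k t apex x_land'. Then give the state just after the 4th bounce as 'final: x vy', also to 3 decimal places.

Arc 1: start y=12.460, vy=16.610 → t=4.018, apex=26.522, x_land=48.985, impact vy=-22.811
  bounce: vy ← 0.52·22.811 = 11.862
Arc 2: start y=0.000, vy=11.862 → t=2.418, apex=7.171, x_land=78.465, impact vy=-11.862
  bounce: vy ← 0.52·11.862 = 6.168
Arc 3: start y=0.000, vy=6.168 → t=1.258, apex=1.939, x_land=93.794, impact vy=-6.168
  bounce: vy ← 0.52·6.168 = 3.207
Arc 4: start y=0.000, vy=3.207 → t=0.654, apex=0.524, x_land=101.765, impact vy=-3.207
  bounce: vy ← 0.52·3.207 = 1.668

1 4.018 26.522 48.985
2 2.418 7.171 78.465
3 1.258 1.939 93.794
4 0.654 0.524 101.765
final: 101.765 1.668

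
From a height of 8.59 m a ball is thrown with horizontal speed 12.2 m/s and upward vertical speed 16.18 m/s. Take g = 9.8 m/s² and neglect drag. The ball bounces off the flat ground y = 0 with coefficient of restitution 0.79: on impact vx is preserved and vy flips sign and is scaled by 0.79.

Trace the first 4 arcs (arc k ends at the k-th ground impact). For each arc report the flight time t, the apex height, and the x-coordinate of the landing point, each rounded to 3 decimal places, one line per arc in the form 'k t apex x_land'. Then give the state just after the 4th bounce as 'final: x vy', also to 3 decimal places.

Arc 1: start y=8.590, vy=16.180 → t=3.767, apex=21.947, x_land=45.962, impact vy=-20.740
  bounce: vy ← 0.79·20.740 = 16.385
Arc 2: start y=0.000, vy=16.385 → t=3.344, apex=13.697, x_land=86.757, impact vy=-16.385
  bounce: vy ← 0.79·16.385 = 12.944
Arc 3: start y=0.000, vy=12.944 → t=2.642, apex=8.548, x_land=118.984, impact vy=-12.944
  bounce: vy ← 0.79·12.944 = 10.226
Arc 4: start y=0.000, vy=10.226 → t=2.087, apex=5.335, x_land=144.444, impact vy=-10.226
  bounce: vy ← 0.79·10.226 = 8.078

1 3.767 21.947 45.962
2 3.344 13.697 86.757
3 2.642 8.548 118.984
4 2.087 5.335 144.444
final: 144.444 8.078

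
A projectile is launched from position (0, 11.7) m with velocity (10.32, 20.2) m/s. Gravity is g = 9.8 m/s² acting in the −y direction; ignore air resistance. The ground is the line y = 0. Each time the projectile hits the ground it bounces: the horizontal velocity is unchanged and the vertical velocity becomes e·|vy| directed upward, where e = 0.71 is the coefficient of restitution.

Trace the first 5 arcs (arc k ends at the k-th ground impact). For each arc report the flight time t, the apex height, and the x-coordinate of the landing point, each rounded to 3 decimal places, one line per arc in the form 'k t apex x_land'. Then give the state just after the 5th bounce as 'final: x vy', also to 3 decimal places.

1 4.637 32.518 47.857
2 3.658 16.393 85.609
3 2.597 8.263 112.412
4 1.844 4.166 131.443
5 1.309 2.100 144.955
final: 144.955 4.555

Arc 1: start y=11.700, vy=20.200 → t=4.637, apex=32.518, x_land=47.857, impact vy=-25.246
  bounce: vy ← 0.71·25.246 = 17.925
Arc 2: start y=0.000, vy=17.925 → t=3.658, apex=16.393, x_land=85.609, impact vy=-17.925
  bounce: vy ← 0.71·17.925 = 12.727
Arc 3: start y=0.000, vy=12.727 → t=2.597, apex=8.263, x_land=112.412, impact vy=-12.727
  bounce: vy ← 0.71·12.727 = 9.036
Arc 4: start y=0.000, vy=9.036 → t=1.844, apex=4.166, x_land=131.443, impact vy=-9.036
  bounce: vy ← 0.71·9.036 = 6.415
Arc 5: start y=0.000, vy=6.415 → t=1.309, apex=2.100, x_land=144.955, impact vy=-6.415
  bounce: vy ← 0.71·6.415 = 4.555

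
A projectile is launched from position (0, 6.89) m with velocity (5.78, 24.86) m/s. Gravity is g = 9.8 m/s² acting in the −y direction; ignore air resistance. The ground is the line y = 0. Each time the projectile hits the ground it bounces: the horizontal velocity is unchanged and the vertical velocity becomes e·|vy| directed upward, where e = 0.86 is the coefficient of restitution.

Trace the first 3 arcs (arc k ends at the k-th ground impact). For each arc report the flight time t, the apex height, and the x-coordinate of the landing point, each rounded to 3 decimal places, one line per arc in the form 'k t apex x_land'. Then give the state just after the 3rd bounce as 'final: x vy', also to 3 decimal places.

Arc 1: start y=6.890, vy=24.860 → t=5.337, apex=38.422, x_land=30.848, impact vy=-27.442
  bounce: vy ← 0.86·27.442 = 23.600
Arc 2: start y=0.000, vy=23.600 → t=4.816, apex=28.417, x_land=58.686, impact vy=-23.600
  bounce: vy ← 0.86·23.600 = 20.296
Arc 3: start y=0.000, vy=20.296 → t=4.142, apex=21.017, x_land=82.627, impact vy=-20.296
  bounce: vy ← 0.86·20.296 = 17.455

1 5.337 38.422 30.848
2 4.816 28.417 58.686
3 4.142 21.017 82.627
final: 82.627 17.455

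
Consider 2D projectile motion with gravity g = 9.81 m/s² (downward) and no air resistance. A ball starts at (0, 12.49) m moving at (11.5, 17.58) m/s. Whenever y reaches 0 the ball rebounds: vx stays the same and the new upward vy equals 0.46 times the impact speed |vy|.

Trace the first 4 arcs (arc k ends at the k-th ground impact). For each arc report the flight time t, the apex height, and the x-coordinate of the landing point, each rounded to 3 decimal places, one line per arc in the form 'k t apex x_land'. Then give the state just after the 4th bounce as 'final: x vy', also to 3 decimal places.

1 4.192 28.242 48.203
2 2.208 5.976 73.591
3 1.015 1.265 85.269
4 0.467 0.268 90.641
final: 90.641 1.054

Arc 1: start y=12.490, vy=17.580 → t=4.192, apex=28.242, x_land=48.203, impact vy=-23.540
  bounce: vy ← 0.46·23.540 = 10.828
Arc 2: start y=0.000, vy=10.828 → t=2.208, apex=5.976, x_land=73.591, impact vy=-10.828
  bounce: vy ← 0.46·10.828 = 4.981
Arc 3: start y=0.000, vy=4.981 → t=1.015, apex=1.265, x_land=85.269, impact vy=-4.981
  bounce: vy ← 0.46·4.981 = 2.291
Arc 4: start y=0.000, vy=2.291 → t=0.467, apex=0.268, x_land=90.641, impact vy=-2.291
  bounce: vy ← 0.46·2.291 = 1.054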